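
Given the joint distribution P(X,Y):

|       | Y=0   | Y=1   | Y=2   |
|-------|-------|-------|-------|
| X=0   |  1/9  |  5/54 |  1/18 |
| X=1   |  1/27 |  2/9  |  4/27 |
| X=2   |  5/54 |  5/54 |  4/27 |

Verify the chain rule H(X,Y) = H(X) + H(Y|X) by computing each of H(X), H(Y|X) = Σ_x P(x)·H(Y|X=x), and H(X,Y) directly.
H(X) = 1.5610 bits, H(Y|X) = 1.4510 bits, H(X,Y) = 3.0121 bits

Marginal of X (row sums):
  P(X=0) = 1/9 + 5/54 + 1/18 = 7/27
  P(X=1) = 1/27 + 2/9 + 4/27 = 11/27
  P(X=2) = 5/54 + 5/54 + 4/27 = 1/3
H(X) = -[(7/27)·log₂(7/27) + (11/27)·log₂(11/27) + (1/3)·log₂(1/3)]
  = 0.5049 + 0.5278 + 0.5283 = 1.5610 bits

H(Y|X) = Σ_x P(x)·H(Y|X=x):
  X=0: P(X=0) = 7/27, P(Y|X=0) = (3/7, 5/14, 3/14) → H(Y|X=0) = 1.5306
  X=1: P(X=1) = 11/27, P(Y|X=1) = (1/11, 6/11, 4/11) → H(Y|X=1) = 1.3222
  X=2: P(X=2) = 1/3, P(Y|X=2) = (5/18, 5/18, 4/9) → H(Y|X=2) = 1.5466
H(Y|X) = (7/27)·1.5306 + (11/27)·1.3222 + (1/3)·1.5466 = 1.4510 bits

H(X,Y) = -Σ_{x,y} P(x,y) log₂ P(x,y). Per-cell terms -P(x,y)·log₂P(x,y):
  X=0: 0.3522, 0.3179, 0.2317
  X=1: 0.1761, 0.4822, 0.4081
  X=2: 0.3179, 0.3179, 0.4081
Sum of the 9 terms: H(X,Y) = 3.0121 bits

Chain rule check:
  H(X) + H(Y|X) = 1.5610 + 1.4510 = 3.0120 bits
  H(X,Y) = 3.0121 bits
✓ Chain rule verified (Δ = 0.0001 is 4-dp rounding noise: each of the three values was rounded independently).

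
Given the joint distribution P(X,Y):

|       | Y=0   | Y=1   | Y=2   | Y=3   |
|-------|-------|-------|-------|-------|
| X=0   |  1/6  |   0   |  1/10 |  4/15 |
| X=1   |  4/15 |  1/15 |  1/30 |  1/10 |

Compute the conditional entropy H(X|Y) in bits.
0.8347 bits

H(X|Y) = H(X,Y) - H(Y)

H(X,Y) = -Σ_{x,y} P(x,y) log₂ P(x,y). Per-cell terms -P(x,y)·log₂P(x,y):
  X=0: 0.43082708, 0.00000000, 0.33219281, 0.50850416
  X=1: 0.50850416, 0.26045937, 0.16356302, 0.33219281
  (cells with P = 0 contribute 0)
Sum of the 8 terms: H(X,Y) = 2.5362434 bits

Marginal of Y (column sums):
  P(Y=0) = 1/6 + 4/15 = 13/30
  P(Y=1) = 0 + 1/15 = 1/15
  P(Y=2) = 1/10 + 1/30 = 2/15
  P(Y=3) = 4/15 + 1/10 = 11/30
H(Y) = -[(13/30)·log₂(13/30) + (1/15)·log₂(1/15) + (2/15)·log₂(2/15) + (11/30)·log₂(11/30)]
  = 0.52279538 + 0.26045937 + 0.38758541 + 0.53073496 = 1.7015751 bits

H(X|Y) = H(X,Y) - H(Y) = 2.5362434 - 1.7015751 = 0.8347 bits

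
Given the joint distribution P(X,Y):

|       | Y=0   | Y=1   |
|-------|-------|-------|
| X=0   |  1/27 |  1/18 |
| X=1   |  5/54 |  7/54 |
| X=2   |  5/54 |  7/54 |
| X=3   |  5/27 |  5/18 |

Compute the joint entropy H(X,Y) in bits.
2.7716 bits

H(X,Y) = -Σ_{x,y} P(x,y) log₂ P(x,y). Per-cell terms -P(x,y)·log₂P(x,y):
  X=0: 0.1761, 0.2317
  X=1: 0.3179, 0.3821
  X=2: 0.3179, 0.3821
  X=3: 0.4505, 0.5133
Sum of the 8 terms: H(X,Y) = 2.7716 bits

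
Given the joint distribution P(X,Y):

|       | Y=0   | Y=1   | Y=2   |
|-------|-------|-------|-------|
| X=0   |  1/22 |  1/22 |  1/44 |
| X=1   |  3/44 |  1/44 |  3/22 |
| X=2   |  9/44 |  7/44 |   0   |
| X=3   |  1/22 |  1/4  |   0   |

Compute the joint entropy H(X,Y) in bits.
2.9026 bits

H(X,Y) = -Σ_{x,y} P(x,y) log₂ P(x,y). Per-cell terms -P(x,y)·log₂P(x,y):
  X=0: 0.20270, 0.20270, 0.12408
  X=1: 0.26417, 0.12408, 0.39197
  X=2: 0.46831, 0.42192, 0.00000
  X=3: 0.20270, 0.50000, 0.00000
  (cells with P = 0 contribute 0)
Sum of the 12 terms: H(X,Y) = 2.9026 bits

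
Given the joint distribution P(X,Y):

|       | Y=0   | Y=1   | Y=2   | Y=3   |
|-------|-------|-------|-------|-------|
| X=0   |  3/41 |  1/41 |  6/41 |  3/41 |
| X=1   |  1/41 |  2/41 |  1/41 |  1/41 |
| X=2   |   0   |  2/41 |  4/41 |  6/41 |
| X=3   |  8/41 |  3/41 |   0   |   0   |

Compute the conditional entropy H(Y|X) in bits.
1.4513 bits

H(Y|X) = H(X,Y) - H(X)

H(X,Y) = -Σ_{x,y} P(x,y) log₂ P(x,y). Per-cell terms -P(x,y)·log₂P(x,y):
  X=0: 0.2760, 0.1307, 0.4057, 0.2760
  X=1: 0.1307, 0.2126, 0.1307, 0.1307
  X=2: 0.0000, 0.2126, 0.3276, 0.4057
  X=3: 0.4600, 0.2760, 0.0000, 0.0000
  (cells with P = 0 contribute 0)
Sum of the 16 terms: H(X,Y) = 3.3750 bits

Marginal of X (row sums):
  P(X=0) = 3/41 + 1/41 + 6/41 + 3/41 = 13/41
  P(X=1) = 1/41 + 2/41 + 1/41 + 1/41 = 5/41
  P(X=2) = 0 + 2/41 + 4/41 + 6/41 = 12/41
  P(X=3) = 8/41 + 3/41 + 0 + 0 = 11/41
H(X) = -[(13/41)·log₂(13/41) + (5/41)·log₂(5/41) + (12/41)·log₂(12/41) + (11/41)·log₂(11/41)]
  = 0.5254 + 0.3702 + 0.5188 + 0.5093 = 1.9237 bits

H(Y|X) = H(X,Y) - H(X) = 3.3750 - 1.9237 = 1.4513 bits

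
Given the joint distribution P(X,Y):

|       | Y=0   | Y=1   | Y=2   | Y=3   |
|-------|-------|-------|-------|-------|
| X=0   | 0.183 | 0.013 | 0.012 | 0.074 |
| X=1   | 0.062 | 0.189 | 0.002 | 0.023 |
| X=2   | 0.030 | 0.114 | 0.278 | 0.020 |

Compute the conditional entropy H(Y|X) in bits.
1.3174 bits

H(Y|X) = H(X,Y) - H(X)

H(X,Y) = -Σ_{x,y} P(x,y) log₂ P(x,y). Per-cell terms -P(x,y)·log₂P(x,y):
  X=0: 0.448365, 0.081449, 0.076570, 0.277968
  X=1: 0.248718, 0.454269, 0.017932, 0.125171
  X=2: 0.151767, 0.357150, 0.513422, 0.112877
Sum of the 12 terms: H(X,Y) = 2.86566 bits

Marginal of X (row sums):
  P(X=0) = 0.183 + 0.013 + 0.012 + 0.074 = 0.282
  P(X=1) = 0.062 + 0.189 + 0.002 + 0.023 = 0.276
  P(X=2) = 0.030 + 0.114 + 0.278 + 0.020 = 0.442
H(X) = -[0.282·log₂(0.282) + 0.276·log₂(0.276) + 0.442·log₂(0.442)]
  = 0.514998 + 0.512604 + 0.520624 = 1.54823 bits

H(Y|X) = H(X,Y) - H(X) = 2.86566 - 1.54823 = 1.3174 bits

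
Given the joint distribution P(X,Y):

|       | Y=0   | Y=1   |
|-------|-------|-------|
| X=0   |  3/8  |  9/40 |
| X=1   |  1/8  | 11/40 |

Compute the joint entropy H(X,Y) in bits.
1.9020 bits

H(X,Y) = -Σ_{x,y} P(x,y) log₂ P(x,y). Per-cell terms -P(x,y)·log₂P(x,y):
  X=0: 0.5306, 0.4842
  X=1: 0.3750, 0.5122
Sum of the 4 terms: H(X,Y) = 1.9020 bits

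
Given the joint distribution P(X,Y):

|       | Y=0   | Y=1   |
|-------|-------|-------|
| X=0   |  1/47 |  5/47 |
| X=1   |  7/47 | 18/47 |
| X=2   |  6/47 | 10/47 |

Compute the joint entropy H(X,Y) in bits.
2.2557 bits

H(X,Y) = -Σ_{x,y} P(x,y) log₂ P(x,y). Per-cell terms -P(x,y)·log₂P(x,y):
  X=0: 0.1182, 0.3439
  X=1: 0.4092, 0.5303
  X=2: 0.3791, 0.4750
Sum of the 6 terms: H(X,Y) = 2.2557 bits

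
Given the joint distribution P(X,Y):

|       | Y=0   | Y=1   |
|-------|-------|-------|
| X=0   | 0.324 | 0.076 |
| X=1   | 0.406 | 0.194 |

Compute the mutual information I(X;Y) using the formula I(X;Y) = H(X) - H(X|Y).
0.0161 bits

I(X;Y) = H(X) - H(X|Y)

Marginal of X (row sums):
  P(X=0) = 0.324 + 0.076 = 0.400
  P(X=1) = 0.406 + 0.194 = 0.600
H(X) = -[0.400·log₂(0.400) + 0.600·log₂(0.600)]
  = 0.52877 + 0.44218 = 0.97095 bits

Marginal of Y (column sums):
  P(Y=0) = 0.324 + 0.406 = 0.730
  P(Y=1) = 0.076 + 0.194 = 0.270
H(X|Y) = Σ_y P(y)·H(X|Y=y):
  Y=0: P(Y=0) = 0.730, P(X|Y=0) = (162/365, 203/365) → H(X|Y=0) = 0.99088
  Y=1: P(Y=1) = 0.270, P(X|Y=1) = (38/135, 97/135) → H(X|Y=1) = 0.85746
H(X|Y) = 0.730·0.99088 + 0.270·0.85746 = 0.95486 bits

I(X;Y) = H(X) - H(X|Y) = 0.97095 - 0.95486 = 0.0161 bits

Cross-check via I(X;Y) = H(X) + H(Y) - H(X,Y): computing H(Y) from the column sums and H(X,Y) from the 4 cells in the same way gives H(Y) = 0.84146 bits and H(X,Y) = 1.79632 bits, so
I(X;Y) = 0.97095 + 0.84146 - 1.79632 = 0.0161 bits ✓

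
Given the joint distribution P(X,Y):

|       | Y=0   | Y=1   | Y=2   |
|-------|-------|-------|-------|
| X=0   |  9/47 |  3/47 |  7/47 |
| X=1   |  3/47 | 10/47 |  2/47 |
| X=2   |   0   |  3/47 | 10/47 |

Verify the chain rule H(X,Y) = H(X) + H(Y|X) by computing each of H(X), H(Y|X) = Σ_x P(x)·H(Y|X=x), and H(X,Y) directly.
H(X) = 1.5669 bits, H(Y|X) = 1.2029 bits, H(X,Y) = 2.7698 bits

Marginal of X (row sums):
  P(X=0) = 9/47 + 3/47 + 7/47 = 19/47
  P(X=1) = 3/47 + 10/47 + 2/47 = 15/47
  P(X=2) = 0 + 3/47 + 10/47 = 13/47
H(X) = -[(19/47)·log₂(19/47) + (15/47)·log₂(15/47) + (13/47)·log₂(13/47)]
  = 0.52822 + 0.52586 + 0.51285 = 1.5669 bits

H(Y|X) = Σ_x P(x)·H(Y|X=x):
  X=0: P(X=0) = 19/47, P(Y|X=0) = (9/19, 3/19, 7/19) → H(Y|X=0) = 1.46184
  X=1: P(X=1) = 15/47, P(Y|X=1) = (1/5, 2/3, 2/15) → H(Y|X=1) = 1.24195
  X=2: P(X=2) = 13/47, P(Y|X=2) = (0, 3/13, 10/13) → H(Y|X=2) = 0.77935
H(Y|X) = (19/47)·1.46184 + (15/47)·1.24195 + (13/47)·0.77935 = 1.2029 bits

H(X,Y) = -Σ_{x,y} P(x,y) log₂ P(x,y). Per-cell terms -P(x,y)·log₂P(x,y):
  X=0: 0.45664, 0.25338, 0.40916
  X=1: 0.25338, 0.47503, 0.19381
  X=2: 0.00000, 0.25338, 0.47503
  (cells with P = 0 contribute 0)
Sum of the 9 terms: H(X,Y) = 2.7698 bits

Chain rule check:
  H(X) + H(Y|X) = 1.5669 + 1.2029 = 2.7698 bits
  H(X,Y) = 2.7698 bits
✓ Chain rule verified.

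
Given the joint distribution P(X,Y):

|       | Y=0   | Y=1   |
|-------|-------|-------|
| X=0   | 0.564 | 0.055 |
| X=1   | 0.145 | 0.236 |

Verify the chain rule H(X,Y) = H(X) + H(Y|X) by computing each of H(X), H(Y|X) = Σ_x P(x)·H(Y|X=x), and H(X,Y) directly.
H(X) = 0.9587 bits, H(Y|X) = 0.6330 bits, H(X,Y) = 1.5917 bits

Marginal of X (row sums):
  P(X=0) = 0.564 + 0.055 = 0.619
  P(X=1) = 0.145 + 0.236 = 0.381
H(X) = -[0.619·log₂(0.619) + 0.381·log₂(0.381)]
  = 0.42834 + 0.53040 = 0.9587 bits

H(Y|X) = Σ_x P(x)·H(Y|X=x):
  X=0: P(X=0) = 0.619, P(Y|X=0) = (564/619, 55/619) → H(Y|X=0) = 0.43263
  X=1: P(X=1) = 0.381, P(Y|X=1) = (145/381, 236/381) → H(Y|X=1) = 0.95845
H(Y|X) = 0.619·0.43263 + 0.381·0.95845 = 0.6330 bits

H(X,Y) = -Σ_{x,y} P(x,y) log₂ P(x,y). Per-cell terms -P(x,y)·log₂P(x,y):
  X=0: 0.46600, 0.23014
  X=1: 0.40395, 0.49162
Sum of the 4 terms: H(X,Y) = 1.5917 bits

Chain rule check:
  H(X) + H(Y|X) = 0.9587 + 0.6330 = 1.5917 bits
  H(X,Y) = 1.5917 bits
✓ Chain rule verified.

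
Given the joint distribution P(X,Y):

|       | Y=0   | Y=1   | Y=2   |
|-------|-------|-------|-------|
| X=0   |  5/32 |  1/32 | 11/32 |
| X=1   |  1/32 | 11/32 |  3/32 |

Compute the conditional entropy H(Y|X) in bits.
1.1131 bits

H(Y|X) = H(X,Y) - H(X)

H(X,Y) = -Σ_{x,y} P(x,y) log₂ P(x,y). Per-cell terms -P(x,y)·log₂P(x,y):
  X=0: 0.418449, 0.156250, 0.529570
  X=1: 0.156250, 0.529570, 0.320160
Sum of the 6 terms: H(X,Y) = 2.11025 bits

Marginal of X (row sums):
  P(X=0) = 5/32 + 1/32 + 11/32 = 17/32
  P(X=1) = 1/32 + 11/32 + 3/32 = 15/32
H(X) = -[(17/32)·log₂(17/32) + (15/32)·log₂(15/32)]
  = 0.484785 + 0.512395 = 0.99718 bits

H(Y|X) = H(X,Y) - H(X) = 2.11025 - 0.99718 = 1.1131 bits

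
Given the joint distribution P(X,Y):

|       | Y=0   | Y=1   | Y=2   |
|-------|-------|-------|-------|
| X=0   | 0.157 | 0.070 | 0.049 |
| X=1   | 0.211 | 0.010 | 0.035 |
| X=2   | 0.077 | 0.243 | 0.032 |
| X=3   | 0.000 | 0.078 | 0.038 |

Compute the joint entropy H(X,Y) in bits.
3.0165 bits

H(X,Y) = -Σ_{x,y} P(x,y) log₂ P(x,y). Per-cell terms -P(x,y)·log₂P(x,y):
  X=0: 0.41937, 0.26856, 0.21320
  X=1: 0.47363, 0.06644, 0.16928
  X=2: 0.28482, 0.49596, 0.15891
  X=3: 0.00000, 0.28707, 0.17928
  (cells with P = 0 contribute 0)
Sum of the 12 terms: H(X,Y) = 3.0165 bits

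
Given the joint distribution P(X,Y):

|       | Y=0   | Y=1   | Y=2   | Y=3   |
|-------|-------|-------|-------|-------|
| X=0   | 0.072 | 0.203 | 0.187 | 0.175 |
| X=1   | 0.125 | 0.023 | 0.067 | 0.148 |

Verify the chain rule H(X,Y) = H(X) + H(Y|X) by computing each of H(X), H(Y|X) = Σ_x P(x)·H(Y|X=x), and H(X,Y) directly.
H(X) = 0.9451 bits, H(Y|X) = 1.8569 bits, H(X,Y) = 2.8021 bits

Marginal of X (row sums):
  P(X=0) = 0.072 + 0.203 + 0.187 + 0.175 = 0.637
  P(X=1) = 0.125 + 0.023 + 0.067 + 0.148 = 0.363
H(X) = -[0.637·log₂(0.637) + 0.363·log₂(0.363)]
  = 0.41445 + 0.53069 = 0.9451 bits

H(Y|X) = Σ_x P(x)·H(Y|X=x):
  X=0: P(X=0) = 0.637, P(Y|X=0) = (72/637, 29/91, 187/637, 25/91) → H(Y|X=0) = 1.91244
  X=1: P(X=1) = 0.363, P(Y|X=1) = (125/363, 23/363, 67/363, 148/363) → H(Y|X=1) = 1.75950
H(Y|X) = 0.637·1.91244 + 0.363·1.75950 = 1.8569 bits

H(X,Y) = -Σ_{x,y} P(x,y) log₂ P(x,y). Per-cell terms -P(x,y)·log₂P(x,y):
  X=0: 0.27330, 0.46699, 0.45233, 0.44005
  X=1: 0.37500, 0.12517, 0.26128, 0.40794
Sum of the 8 terms: H(X,Y) = 2.8021 bits

Chain rule check:
  H(X) + H(Y|X) = 0.9451 + 1.8569 = 2.8020 bits
  H(X,Y) = 2.8021 bits
✓ Chain rule verified (Δ = 0.0001 is 4-dp rounding noise: each of the three values was rounded independently).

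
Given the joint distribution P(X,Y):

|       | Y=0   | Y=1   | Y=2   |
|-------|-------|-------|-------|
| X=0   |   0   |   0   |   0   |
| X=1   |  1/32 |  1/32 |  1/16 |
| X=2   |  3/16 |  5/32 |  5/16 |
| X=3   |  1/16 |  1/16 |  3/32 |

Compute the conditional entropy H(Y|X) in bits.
1.5249 bits

H(Y|X) = H(X,Y) - H(X)

H(X,Y) = -Σ_{x,y} P(x,y) log₂ P(x,y). Per-cell terms -P(x,y)·log₂P(x,y):
  X=0: 0.00000, 0.00000, 0.00000
  X=1: 0.15625, 0.15625, 0.25000
  X=2: 0.45282, 0.41845, 0.52440
  X=3: 0.25000, 0.25000, 0.32016
  (cells with P = 0 contribute 0)
Sum of the 12 terms: H(X,Y) = 2.7783 bits

Marginal of X (row sums):
  P(X=0) = 0 + 0 + 0 = 0
  P(X=1) = 1/32 + 1/32 + 1/16 = 1/8
  P(X=2) = 3/16 + 5/32 + 5/16 = 21/32
  P(X=3) = 1/16 + 1/16 + 3/32 = 7/32
H(X) = -[(1/8)·log₂(1/8) + (21/32)·log₂(21/32) + (7/32)·log₂(7/32)]   (outcomes with P = 0 contribute 0)
  = 0.37500 + 0.39879 + 0.47964 = 1.2534 bits

H(Y|X) = H(X,Y) - H(X) = 2.7783 - 1.2534 = 1.5249 bits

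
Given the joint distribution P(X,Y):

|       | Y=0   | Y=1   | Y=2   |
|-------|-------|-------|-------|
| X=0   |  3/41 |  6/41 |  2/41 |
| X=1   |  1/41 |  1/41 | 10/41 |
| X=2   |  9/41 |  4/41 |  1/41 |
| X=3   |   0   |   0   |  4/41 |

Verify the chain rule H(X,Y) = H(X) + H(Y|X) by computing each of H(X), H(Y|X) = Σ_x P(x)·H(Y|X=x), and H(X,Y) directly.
H(X) = 1.8850 bits, H(Y|X) = 1.0332 bits, H(X,Y) = 2.9182 bits

Marginal of X (row sums):
  P(X=0) = 3/41 + 6/41 + 2/41 = 11/41
  P(X=1) = 1/41 + 1/41 + 10/41 = 12/41
  P(X=2) = 9/41 + 4/41 + 1/41 = 14/41
  P(X=3) = 0 + 0 + 4/41 = 4/41
H(X) = -[(11/41)·log₂(11/41) + (12/41)·log₂(12/41) + (14/41)·log₂(14/41) + (4/41)·log₂(4/41)]
  = 0.50925 + 0.51881 + 0.52934 + 0.32757 = 1.8850 bits

H(Y|X) = Σ_x P(x)·H(Y|X=x):
  X=0: P(X=0) = 11/41, P(Y|X=0) = (3/11, 6/11, 2/11) → H(Y|X=0) = 1.43537
  X=1: P(X=1) = 12/41, P(Y|X=1) = (1/12, 1/12, 5/6) → H(Y|X=1) = 0.81669
  X=2: P(X=2) = 14/41, P(Y|X=2) = (9/14, 2/7, 1/14) → H(Y|X=2) = 1.19812
  X=3: P(X=3) = 4/41, P(Y|X=3) = (0, 0, 1) → H(Y|X=3) = 0.00000
H(Y|X) = (11/41)·1.43537 + (12/41)·0.81669 + (14/41)·1.19812 + (4/41)·0.00000 = 1.0332 bits

H(X,Y) = -Σ_{x,y} P(x,y) log₂ P(x,y). Per-cell terms -P(x,y)·log₂P(x,y):
  X=0: 0.27604, 0.40574, 0.21256
  X=1: 0.13067, 0.13067, 0.49649
  X=2: 0.48021, 0.32757, 0.13067
  X=3: 0.00000, 0.00000, 0.32757
  (cells with P = 0 contribute 0)
Sum of the 12 terms: H(X,Y) = 2.9182 bits

Chain rule check:
  H(X) + H(Y|X) = 1.8850 + 1.0332 = 2.9182 bits
  H(X,Y) = 2.9182 bits
✓ Chain rule verified.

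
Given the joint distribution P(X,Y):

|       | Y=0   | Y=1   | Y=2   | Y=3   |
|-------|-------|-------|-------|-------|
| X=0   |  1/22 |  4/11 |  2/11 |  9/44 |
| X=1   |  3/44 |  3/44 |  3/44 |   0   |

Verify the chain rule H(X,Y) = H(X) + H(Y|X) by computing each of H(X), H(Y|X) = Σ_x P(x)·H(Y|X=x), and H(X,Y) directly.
H(X) = 0.7309 bits, H(Y|X) = 1.7105 bits, H(X,Y) = 2.4414 bits

Marginal of X (row sums):
  P(X=0) = 1/22 + 4/11 + 2/11 + 9/44 = 35/44
  P(X=1) = 3/44 + 3/44 + 3/44 + 0 = 9/44
H(X) = -[(35/44)·log₂(35/44) + (9/44)·log₂(9/44)]
  = 0.26262 + 0.46831 = 0.7309 bits

H(Y|X) = Σ_x P(x)·H(Y|X=x):
  X=0: P(X=0) = 35/44, P(Y|X=0) = (2/35, 16/35, 8/35, 9/35) → H(Y|X=0) = 1.74273
  X=1: P(X=1) = 9/44, P(Y|X=1) = (1/3, 1/3, 1/3, 0) → H(Y|X=1) = 1.58496
H(Y|X) = (35/44)·1.74273 + (9/44)·1.58496 = 1.7105 bits

H(X,Y) = -Σ_{x,y} P(x,y) log₂ P(x,y). Per-cell terms -P(x,y)·log₂P(x,y):
  X=0: 0.20270, 0.53070, 0.44717, 0.46831
  X=1: 0.26417, 0.26417, 0.26417, 0.00000
  (cells with P = 0 contribute 0)
Sum of the 8 terms: H(X,Y) = 2.4414 bits

Chain rule check:
  H(X) + H(Y|X) = 0.7309 + 1.7105 = 2.4414 bits
  H(X,Y) = 2.4414 bits
✓ Chain rule verified.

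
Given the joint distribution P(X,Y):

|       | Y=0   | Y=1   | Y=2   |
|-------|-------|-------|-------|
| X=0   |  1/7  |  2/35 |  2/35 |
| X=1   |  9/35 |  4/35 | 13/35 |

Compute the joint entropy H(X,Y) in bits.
2.2651 bits

H(X,Y) = -Σ_{x,y} P(x,y) log₂ P(x,y). Per-cell terms -P(x,y)·log₂P(x,y):
  X=0: 0.40105, 0.23596, 0.23596
  X=1: 0.50383, 0.35763, 0.53071
Sum of the 6 terms: H(X,Y) = 2.2651 bits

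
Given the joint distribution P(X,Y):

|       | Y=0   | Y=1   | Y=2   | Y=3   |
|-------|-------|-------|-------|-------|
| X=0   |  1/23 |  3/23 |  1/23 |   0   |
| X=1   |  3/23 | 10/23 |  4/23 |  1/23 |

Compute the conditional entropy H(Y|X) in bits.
1.5626 bits

H(Y|X) = H(X,Y) - H(X)

H(X,Y) = -Σ_{x,y} P(x,y) log₂ P(x,y). Per-cell terms -P(x,y)·log₂P(x,y):
  X=0: 0.1967, 0.3833, 0.1967, 0.0000
  X=1: 0.3833, 0.5224, 0.4389, 0.1967
  (cells with P = 0 contribute 0)
Sum of the 8 terms: H(X,Y) = 2.3180 bits

Marginal of X (row sums):
  P(X=0) = 1/23 + 3/23 + 1/23 + 0 = 5/23
  P(X=1) = 3/23 + 10/23 + 4/23 + 1/23 = 18/23
H(X) = -[(5/23)·log₂(5/23) + (18/23)·log₂(18/23)]
  = 0.4786 + 0.2768 = 0.7554 bits

H(Y|X) = H(X,Y) - H(X) = 2.3180 - 0.7554 = 1.5626 bits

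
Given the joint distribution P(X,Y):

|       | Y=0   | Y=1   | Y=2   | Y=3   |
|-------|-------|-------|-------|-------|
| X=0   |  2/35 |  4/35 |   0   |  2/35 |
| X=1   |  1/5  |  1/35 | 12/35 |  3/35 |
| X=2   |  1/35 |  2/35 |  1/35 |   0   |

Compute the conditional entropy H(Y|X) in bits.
1.5605 bits

H(Y|X) = H(X,Y) - H(X)

H(X,Y) = -Σ_{x,y} P(x,y) log₂ P(x,y). Per-cell terms -P(x,y)·log₂P(x,y):
  X=0: 0.23596, 0.35763, 0.00000, 0.23596
  X=1: 0.46439, 0.14655, 0.52948, 0.30380
  X=2: 0.14655, 0.23596, 0.14655, 0.00000
  (cells with P = 0 contribute 0)
Sum of the 12 terms: H(X,Y) = 2.80283 bits

Marginal of X (row sums):
  P(X=0) = 2/35 + 4/35 + 0 + 2/35 = 8/35
  P(X=1) = 1/5 + 1/35 + 12/35 + 3/35 = 23/35
  P(X=2) = 1/35 + 2/35 + 1/35 + 0 = 4/35
H(X) = -[(8/35)·log₂(8/35) + (23/35)·log₂(23/35) + (4/35)·log₂(4/35)]
  = 0.48669 + 0.39805 + 0.35763 = 1.24237 bits

H(Y|X) = H(X,Y) - H(X) = 2.80283 - 1.24237 = 1.5605 bits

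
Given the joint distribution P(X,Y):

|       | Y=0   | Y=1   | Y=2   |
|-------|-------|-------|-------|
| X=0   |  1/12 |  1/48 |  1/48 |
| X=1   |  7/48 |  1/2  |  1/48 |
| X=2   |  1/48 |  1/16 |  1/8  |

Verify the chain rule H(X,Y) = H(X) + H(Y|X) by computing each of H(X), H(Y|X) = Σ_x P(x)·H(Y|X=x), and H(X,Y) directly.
H(X) = 1.2364 bits, H(Y|X) = 1.0578 bits, H(X,Y) = 2.2942 bits

Marginal of X (row sums):
  P(X=0) = 1/12 + 1/48 + 1/48 = 1/8
  P(X=1) = 7/48 + 1/2 + 1/48 = 2/3
  P(X=2) = 1/48 + 1/16 + 1/8 = 5/24
H(X) = -[(1/8)·log₂(1/8) + (2/3)·log₂(2/3) + (5/24)·log₂(5/24)]
  = 0.375000 + 0.389975 + 0.471466 = 1.2364 bits

H(Y|X) = Σ_x P(x)·H(Y|X=x):
  X=0: P(X=0) = 1/8, P(Y|X=0) = (2/3, 1/6, 1/6) → H(Y|X=0) = 1.251629
  X=1: P(X=1) = 2/3, P(Y|X=1) = (7/32, 3/4, 1/32) → H(Y|X=1) = 0.947169
  X=2: P(X=2) = 5/24, P(Y|X=2) = (1/10, 3/10, 3/5) → H(Y|X=2) = 1.295462
H(Y|X) = (1/8)·1.251629 + (2/3)·0.947169 + (5/24)·1.295462 = 1.0578 bits

H(X,Y) = -Σ_{x,y} P(x,y) log₂ P(x,y). Per-cell terms -P(x,y)·log₂P(x,y):
  X=0: 0.298747, 0.116353, 0.116353
  X=1: 0.405068, 0.500000, 0.116353
  X=2: 0.116353, 0.250000, 0.375000
Sum of the 9 terms: H(X,Y) = 2.2942 bits

Chain rule check:
  H(X) + H(Y|X) = 1.2364 + 1.0578 = 2.2942 bits
  H(X,Y) = 2.2942 bits
✓ Chain rule verified.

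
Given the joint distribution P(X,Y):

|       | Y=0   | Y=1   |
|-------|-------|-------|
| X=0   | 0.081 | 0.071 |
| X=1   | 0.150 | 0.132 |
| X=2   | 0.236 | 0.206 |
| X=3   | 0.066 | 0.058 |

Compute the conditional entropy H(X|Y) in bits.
1.8222 bits

H(X|Y) = H(X,Y) - H(Y)

H(X,Y) = -Σ_{x,y} P(x,y) log₂ P(x,y). Per-cell terms -P(x,y)·log₂P(x,y):
  X=0: 0.2937007, 0.2709386
  X=1: 0.4105448, 0.3856235
  X=2: 0.4916213, 0.4695325
  X=3: 0.2588118, 0.2382526
Sum of the 8 terms: H(X,Y) = 2.8190258 bits

Marginal of Y (column sums):
  P(Y=0) = 0.081 + 0.150 + 0.236 + 0.066 = 0.533
  P(Y=1) = 0.071 + 0.132 + 0.206 + 0.058 = 0.467
H(Y) = -[0.533·log₂(0.533) + 0.467·log₂(0.467)]
  = 0.4838534 + 0.5130021 = 0.9968555 bits

H(X|Y) = H(X,Y) - H(Y) = 2.8190258 - 0.9968555 = 1.8222 bits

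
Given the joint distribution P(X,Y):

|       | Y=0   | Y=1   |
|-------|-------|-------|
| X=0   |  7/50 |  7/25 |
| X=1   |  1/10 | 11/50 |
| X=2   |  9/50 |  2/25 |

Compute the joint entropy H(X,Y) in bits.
2.4609 bits

H(X,Y) = -Σ_{x,y} P(x,y) log₂ P(x,y). Per-cell terms -P(x,y)·log₂P(x,y):
  X=0: 0.3971, 0.5142
  X=1: 0.3322, 0.4806
  X=2: 0.4453, 0.2915
Sum of the 6 terms: H(X,Y) = 2.4609 bits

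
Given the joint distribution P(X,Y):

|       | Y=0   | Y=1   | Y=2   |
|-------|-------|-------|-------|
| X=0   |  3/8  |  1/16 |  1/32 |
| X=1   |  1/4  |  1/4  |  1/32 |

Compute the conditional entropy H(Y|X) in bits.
1.0960 bits

H(Y|X) = H(X,Y) - H(X)

H(X,Y) = -Σ_{x,y} P(x,y) log₂ P(x,y). Per-cell terms -P(x,y)·log₂P(x,y):
  X=0: 0.530639, 0.250000, 0.156250
  X=1: 0.500000, 0.500000, 0.156250
Sum of the 6 terms: H(X,Y) = 2.09314 bits

Marginal of X (row sums):
  P(X=0) = 3/8 + 1/16 + 1/32 = 15/32
  P(X=1) = 1/4 + 1/4 + 1/32 = 17/32
H(X) = -[(15/32)·log₂(15/32) + (17/32)·log₂(17/32)]
  = 0.512395 + 0.484785 = 0.99718 bits

H(Y|X) = H(X,Y) - H(X) = 2.09314 - 0.99718 = 1.0960 bits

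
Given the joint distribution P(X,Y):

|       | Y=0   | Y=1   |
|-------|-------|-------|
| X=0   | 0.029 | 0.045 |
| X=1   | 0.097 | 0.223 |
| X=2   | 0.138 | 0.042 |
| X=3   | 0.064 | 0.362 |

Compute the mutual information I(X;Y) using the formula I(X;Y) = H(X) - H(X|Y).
0.1570 bits

I(X;Y) = H(X) - H(X|Y)

Marginal of X (row sums):
  P(X=0) = 0.029 + 0.045 = 0.074
  P(X=1) = 0.097 + 0.223 = 0.320
  P(X=2) = 0.138 + 0.042 = 0.180
  P(X=3) = 0.064 + 0.362 = 0.426
H(X) = -[0.074·log₂(0.074) + 0.320·log₂(0.320) + 0.180·log₂(0.180) + 0.426·log₂(0.426)]
  = 0.2780 + 0.5260 + 0.4453 + 0.5244 = 1.7737 bits

Marginal of Y (column sums):
  P(Y=0) = 0.029 + 0.097 + 0.138 + 0.064 = 0.328
  P(Y=1) = 0.045 + 0.223 + 0.042 + 0.362 = 0.672
H(X|Y) = Σ_y P(y)·H(X|Y=y):
  Y=0: P(Y=0) = 0.328, P(X|Y=0) = (29/328, 97/328, 69/164, 8/41) → H(X|Y=0) = 1.8147
  Y=1: P(Y=1) = 0.672, P(X|Y=1) = (15/224, 223/672, 1/16, 181/336) → H(X|Y=1) = 1.5201
H(X|Y) = 0.328·1.8147 + 0.672·1.5201 = 1.6167 bits

I(X;Y) = H(X) - H(X|Y) = 1.7737 - 1.6167 = 0.1570 bits

Cross-check via I(X;Y) = H(X) + H(Y) - H(X,Y): computing H(Y) from the column sums and H(X,Y) from the 8 cells in the same way gives H(Y) = 0.9129 bits and H(X,Y) = 2.5296 bits, so
I(X;Y) = 1.7737 + 0.9129 - 2.5296 = 0.1570 bits ✓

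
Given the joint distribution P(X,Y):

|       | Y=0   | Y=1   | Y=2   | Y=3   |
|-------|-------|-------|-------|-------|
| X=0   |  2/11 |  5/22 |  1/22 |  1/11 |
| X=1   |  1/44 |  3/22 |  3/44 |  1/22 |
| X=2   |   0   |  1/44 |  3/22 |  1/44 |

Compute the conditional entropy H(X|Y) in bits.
1.1529 bits

H(X|Y) = H(X,Y) - H(Y)

H(X,Y) = -Σ_{x,y} P(x,y) log₂ P(x,y). Per-cell terms -P(x,y)·log₂P(x,y):
  X=0: 0.44717, 0.48580, 0.20270, 0.31449
  X=1: 0.12408, 0.39197, 0.26417, 0.20270
  X=2: 0.00000, 0.12408, 0.39197, 0.12408
  (cells with P = 0 contribute 0)
Sum of the 12 terms: H(X,Y) = 3.0732 bits

Marginal of Y (column sums):
  P(Y=0) = 2/11 + 1/44 + 0 = 9/44
  P(Y=1) = 5/22 + 3/22 + 1/44 = 17/44
  P(Y=2) = 1/22 + 3/44 + 3/22 = 1/4
  P(Y=3) = 1/11 + 1/22 + 1/44 = 7/44
H(Y) = -[(9/44)·log₂(9/44) + (17/44)·log₂(17/44) + (1/4)·log₂(1/4) + (7/44)·log₂(7/44)]
  = 0.46831 + 0.53008 + 0.50000 + 0.42192 = 1.9203 bits

H(X|Y) = H(X,Y) - H(Y) = 3.0732 - 1.9203 = 1.1529 bits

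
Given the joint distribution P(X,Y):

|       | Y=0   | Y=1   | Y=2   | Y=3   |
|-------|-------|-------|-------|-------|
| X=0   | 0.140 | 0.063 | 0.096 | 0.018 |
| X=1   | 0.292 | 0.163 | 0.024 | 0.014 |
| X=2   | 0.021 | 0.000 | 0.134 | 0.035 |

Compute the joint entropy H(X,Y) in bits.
2.9127 bits

H(X,Y) = -Σ_{x,y} P(x,y) log₂ P(x,y). Per-cell terms -P(x,y)·log₂P(x,y):
  X=0: 0.3971, 0.2513, 0.3246, 0.1043
  X=1: 0.5186, 0.4266, 0.1291, 0.0862
  X=2: 0.1170, 0.0000, 0.3886, 0.1693
  (cells with P = 0 contribute 0)
Sum of the 12 terms: H(X,Y) = 2.9127 bits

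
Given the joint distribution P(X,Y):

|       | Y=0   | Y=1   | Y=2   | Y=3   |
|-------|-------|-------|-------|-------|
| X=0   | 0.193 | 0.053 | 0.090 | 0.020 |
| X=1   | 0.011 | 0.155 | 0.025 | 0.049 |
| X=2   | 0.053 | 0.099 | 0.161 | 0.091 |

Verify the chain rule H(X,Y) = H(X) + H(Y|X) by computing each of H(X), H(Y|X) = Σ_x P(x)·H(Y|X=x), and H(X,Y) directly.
H(X) = 1.5529 bits, H(Y|X) = 1.6839 bits, H(X,Y) = 3.2367 bits

Marginal of X (row sums):
  P(X=0) = 0.193 + 0.053 + 0.090 + 0.020 = 0.356
  P(X=1) = 0.011 + 0.155 + 0.025 + 0.049 = 0.240
  P(X=2) = 0.053 + 0.099 + 0.161 + 0.091 = 0.404
H(X) = -[0.356·log₂(0.356) + 0.240·log₂(0.240) + 0.404·log₂(0.404)]
  = 0.530458 + 0.494134 + 0.528259 = 1.5529 bits

H(Y|X) = Σ_x P(x)·H(Y|X=x):
  X=0: P(X=0) = 0.356, P(Y|X=0) = (193/356, 53/356, 45/178, 5/89) → H(Y|X=0) = 1.622842
  X=1: P(X=1) = 0.240, P(Y|X=1) = (11/240, 31/48, 5/48, 49/240) → H(Y|X=1) = 1.419098
  X=2: P(X=2) = 0.404, P(Y|X=2) = (53/404, 99/404, 161/404, 91/404) → H(Y|X=2) = 1.894912
H(Y|X) = 0.356·1.622842 + 0.240·1.419098 + 0.404·1.894912 = 1.6839 bits

H(X,Y) = -Σ_{x,y} P(x,y) log₂ P(x,y). Per-cell terms -P(x,y)·log₂P(x,y):
  X=0: 0.458052, 0.224607, 0.312654, 0.112877
  X=1: 0.071570, 0.416897, 0.133048, 0.213203
  X=2: 0.224607, 0.330306, 0.424214, 0.314677
Sum of the 12 terms: H(X,Y) = 3.2367 bits

Chain rule check:
  H(X) + H(Y|X) = 1.5529 + 1.6839 = 3.2368 bits
  H(X,Y) = 3.2367 bits
✓ Chain rule verified (Δ = 0.0001 is 4-dp rounding noise: each of the three values was rounded independently).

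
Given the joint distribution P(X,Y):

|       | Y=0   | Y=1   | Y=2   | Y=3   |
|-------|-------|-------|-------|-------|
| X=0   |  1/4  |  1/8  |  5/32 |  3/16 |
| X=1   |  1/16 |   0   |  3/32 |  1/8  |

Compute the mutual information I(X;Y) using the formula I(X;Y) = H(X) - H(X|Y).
0.0895 bits

I(X;Y) = H(X) - H(X|Y)

Marginal of X (row sums):
  P(X=0) = 1/4 + 1/8 + 5/32 + 3/16 = 23/32
  P(X=1) = 1/16 + 0 + 3/32 + 1/8 = 9/32
H(X) = -[(23/32)·log₂(23/32) + (9/32)·log₂(9/32)]
  = 0.3424 + 0.5147 = 0.8571 bits

Marginal of Y (column sums):
  P(Y=0) = 1/4 + 1/16 = 5/16
  P(Y=1) = 1/8 + 0 = 1/8
  P(Y=2) = 5/32 + 3/32 = 1/4
  P(Y=3) = 3/16 + 1/8 = 5/16
H(X|Y) = Σ_y P(y)·H(X|Y=y):
  Y=0: P(Y=0) = 5/16, P(X|Y=0) = (4/5, 1/5) → H(X|Y=0) = 0.7219
  Y=1: P(Y=1) = 1/8, P(X|Y=1) = (1, 0) → H(X|Y=1) = 0.0000
  Y=2: P(Y=2) = 1/4, P(X|Y=2) = (5/8, 3/8) → H(X|Y=2) = 0.9544
  Y=3: P(Y=3) = 5/16, P(X|Y=3) = (3/5, 2/5) → H(X|Y=3) = 0.9710
H(X|Y) = (5/16)·0.7219 + (1/8)·0.0000 + (1/4)·0.9544 + (5/16)·0.9710 = 0.7676 bits

I(X;Y) = H(X) - H(X|Y) = 0.8571 - 0.7676 = 0.0895 bits

Cross-check via I(X;Y) = H(X) + H(Y) - H(X,Y): computing H(Y) from the column sums and H(X,Y) from the 8 cells in the same way gives H(Y) = 1.9238 bits and H(X,Y) = 2.6914 bits, so
I(X;Y) = 0.8571 + 1.9238 - 2.6914 = 0.0895 bits ✓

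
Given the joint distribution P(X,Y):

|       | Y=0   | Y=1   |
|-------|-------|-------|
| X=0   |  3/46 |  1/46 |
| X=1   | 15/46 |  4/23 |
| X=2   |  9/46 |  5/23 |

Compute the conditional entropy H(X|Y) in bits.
1.3040 bits

H(X|Y) = H(X,Y) - H(Y)

H(X,Y) = -Σ_{x,y} P(x,y) log₂ P(x,y). Per-cell terms -P(x,y)·log₂P(x,y):
  X=0: 0.25687, 0.12008
  X=1: 0.52718, 0.43888
  X=2: 0.46049, 0.47862
Sum of the 6 terms: H(X,Y) = 2.2821 bits

Marginal of Y (column sums):
  P(Y=0) = 3/46 + 15/46 + 9/46 = 27/46
  P(Y=1) = 1/46 + 4/23 + 5/23 = 19/46
H(Y) = -[(27/46)·log₂(27/46) + (19/46)·log₂(19/46)]
  = 0.45118 + 0.52689 = 0.9781 bits

H(X|Y) = H(X,Y) - H(Y) = 2.2821 - 0.9781 = 1.3040 bits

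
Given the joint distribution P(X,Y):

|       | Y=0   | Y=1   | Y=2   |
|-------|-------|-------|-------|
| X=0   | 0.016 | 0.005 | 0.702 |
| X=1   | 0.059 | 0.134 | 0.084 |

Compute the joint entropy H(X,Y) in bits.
1.4216 bits

H(X,Y) = -Σ_{x,y} P(x,y) log₂ P(x,y). Per-cell terms -P(x,y)·log₂P(x,y):
  X=0: 0.095453, 0.038219, 0.358341
  X=1: 0.240905, 0.388559, 0.300171
Sum of the 6 terms: H(X,Y) = 1.4216 bits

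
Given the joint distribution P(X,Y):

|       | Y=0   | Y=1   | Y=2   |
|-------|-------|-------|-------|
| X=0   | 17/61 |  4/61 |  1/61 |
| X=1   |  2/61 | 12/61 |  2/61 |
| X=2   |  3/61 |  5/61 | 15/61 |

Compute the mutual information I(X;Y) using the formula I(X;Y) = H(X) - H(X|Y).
0.4868 bits

I(X;Y) = H(X) - H(X|Y)

Marginal of X (row sums):
  P(X=0) = 17/61 + 4/61 + 1/61 = 22/61
  P(X=1) = 2/61 + 12/61 + 2/61 = 16/61
  P(X=2) = 3/61 + 5/61 + 15/61 = 23/61
H(X) = -[(22/61)·log₂(22/61) + (16/61)·log₂(16/61) + (23/61)·log₂(23/61)]
  = 0.530635 + 0.506423 + 0.530574 = 1.56763 bits

Marginal of Y (column sums):
  P(Y=0) = 17/61 + 2/61 + 3/61 = 22/61
  P(Y=1) = 4/61 + 12/61 + 5/61 = 21/61
  P(Y=2) = 1/61 + 2/61 + 15/61 = 18/61
H(X|Y) = Σ_y P(y)·H(X|Y=y):
  Y=0: P(Y=0) = 22/61, P(X|Y=0) = (17/22, 1/11, 3/22) → H(X|Y=0) = 0.993897
  Y=1: P(Y=1) = 21/61, P(X|Y=1) = (4/21, 4/7, 5/21) → H(X|Y=1) = 1.409975
  Y=2: P(Y=2) = 18/61, P(X|Y=2) = (1/18, 1/9, 5/6) → H(X|Y=2) = 0.803072
H(X|Y) = (22/61)·0.993897 + (21/61)·1.409975 + (18/61)·0.803072 = 1.08083 bits

I(X;Y) = H(X) - H(X|Y) = 1.56763 - 1.08083 = 0.4868 bits

Cross-check via I(X;Y) = H(X) + H(Y) - H(X,Y): computing H(Y) from the column sums and H(X,Y) from the 9 cells in the same way gives H(Y) = 1.57984 bits and H(X,Y) = 2.66067 bits, so
I(X;Y) = 1.56763 + 1.57984 - 2.66067 = 0.4868 bits ✓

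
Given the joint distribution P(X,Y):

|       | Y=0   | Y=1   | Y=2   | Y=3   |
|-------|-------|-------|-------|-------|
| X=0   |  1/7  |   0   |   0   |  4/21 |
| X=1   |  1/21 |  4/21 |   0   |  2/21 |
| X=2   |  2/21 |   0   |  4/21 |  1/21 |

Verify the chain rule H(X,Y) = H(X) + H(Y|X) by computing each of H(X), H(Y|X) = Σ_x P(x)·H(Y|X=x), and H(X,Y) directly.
H(X) = 1.5850 bits, H(Y|X) = 1.2476 bits, H(X,Y) = 2.8326 bits

Marginal of X (row sums):
  P(X=0) = 1/7 + 0 + 0 + 4/21 = 1/3
  P(X=1) = 1/21 + 4/21 + 0 + 2/21 = 1/3
  P(X=2) = 2/21 + 0 + 4/21 + 1/21 = 1/3
H(X) = -[(1/3)·log₂(1/3) + (1/3)·log₂(1/3) + (1/3)·log₂(1/3)]
  = 0.52832 + 0.52832 + 0.52832 = 1.5850 bits

H(Y|X) = Σ_x P(x)·H(Y|X=x):
  X=0: P(X=0) = 1/3, P(Y|X=0) = (3/7, 0, 0, 4/7) → H(Y|X=0) = 0.98523
  X=1: P(X=1) = 1/3, P(Y|X=1) = (1/7, 4/7, 0, 2/7) → H(Y|X=1) = 1.37878
  X=2: P(X=2) = 1/3, P(Y|X=2) = (2/7, 0, 4/7, 1/7) → H(Y|X=2) = 1.37878
H(Y|X) = (1/3)·0.98523 + (1/3)·1.37878 + (1/3)·1.37878 = 1.2476 bits

H(X,Y) = -Σ_{x,y} P(x,y) log₂ P(x,y). Per-cell terms -P(x,y)·log₂P(x,y):
  X=0: 0.40105, 0.00000, 0.00000, 0.45568
  X=1: 0.20916, 0.45568, 0.00000, 0.32308
  X=2: 0.32308, 0.00000, 0.45568, 0.20916
  (cells with P = 0 contribute 0)
Sum of the 12 terms: H(X,Y) = 2.8326 bits

Chain rule check:
  H(X) + H(Y|X) = 1.5850 + 1.2476 = 2.8326 bits
  H(X,Y) = 2.8326 bits
✓ Chain rule verified.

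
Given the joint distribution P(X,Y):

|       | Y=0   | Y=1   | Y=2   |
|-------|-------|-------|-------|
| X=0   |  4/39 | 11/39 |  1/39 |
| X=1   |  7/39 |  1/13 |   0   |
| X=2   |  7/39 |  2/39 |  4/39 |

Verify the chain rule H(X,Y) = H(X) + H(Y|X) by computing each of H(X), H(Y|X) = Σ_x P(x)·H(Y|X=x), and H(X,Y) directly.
H(X) = 1.5591 bits, H(Y|X) = 1.1593 bits, H(X,Y) = 2.7184 bits

Marginal of X (row sums):
  P(X=0) = 4/39 + 11/39 + 1/39 = 16/39
  P(X=1) = 7/39 + 1/13 + 0 = 10/39
  P(X=2) = 7/39 + 2/39 + 4/39 = 1/3
H(X) = -[(16/39)·log₂(16/39) + (10/39)·log₂(10/39) + (1/3)·log₂(1/3)]
  = 0.52734 + 0.50345 + 0.52832 = 1.5591 bits

H(Y|X) = Σ_x P(x)·H(Y|X=x):
  X=0: P(X=0) = 16/39, P(Y|X=0) = (1/4, 11/16, 1/16) → H(Y|X=0) = 1.12164
  X=1: P(X=1) = 10/39, P(Y|X=1) = (7/10, 3/10, 0) → H(Y|X=1) = 0.88129
  X=2: P(X=2) = 1/3, P(Y|X=2) = (7/13, 2/13, 4/13) → H(Y|X=2) = 1.41956
H(Y|X) = (16/39)·1.12164 + (10/39)·0.88129 + (1/3)·1.41956 = 1.1593 bits

H(X,Y) = -Σ_{x,y} P(x,y) log₂ P(x,y). Per-cell terms -P(x,y)·log₂P(x,y):
  X=0: 0.33696, 0.51502, 0.13552
  X=1: 0.44478, 0.28465, 0.00000
  X=2: 0.44478, 0.21976, 0.33696
  (cells with P = 0 contribute 0)
Sum of the 9 terms: H(X,Y) = 2.7184 bits

Chain rule check:
  H(X) + H(Y|X) = 1.5591 + 1.1593 = 2.7184 bits
  H(X,Y) = 2.7184 bits
✓ Chain rule verified.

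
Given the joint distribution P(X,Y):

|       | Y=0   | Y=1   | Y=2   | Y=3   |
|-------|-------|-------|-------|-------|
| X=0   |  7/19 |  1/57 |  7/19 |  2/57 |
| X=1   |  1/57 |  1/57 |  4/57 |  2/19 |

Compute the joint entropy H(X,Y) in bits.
2.1489 bits

H(X,Y) = -Σ_{x,y} P(x,y) log₂ P(x,y). Per-cell terms -P(x,y)·log₂P(x,y):
  X=0: 0.53074, 0.10233, 0.53074, 0.16958
  X=1: 0.10233, 0.10233, 0.26897, 0.34189
Sum of the 8 terms: H(X,Y) = 2.1489 bits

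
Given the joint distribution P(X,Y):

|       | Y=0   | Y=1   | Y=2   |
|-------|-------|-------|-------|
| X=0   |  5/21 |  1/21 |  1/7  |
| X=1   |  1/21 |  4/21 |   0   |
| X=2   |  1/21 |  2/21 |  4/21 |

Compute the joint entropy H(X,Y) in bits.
2.7559 bits

H(X,Y) = -Σ_{x,y} P(x,y) log₂ P(x,y). Per-cell terms -P(x,y)·log₂P(x,y):
  X=0: 0.49295, 0.20916, 0.40105
  X=1: 0.20916, 0.45568, 0.00000
  X=2: 0.20916, 0.32308, 0.45568
  (cells with P = 0 contribute 0)
Sum of the 9 terms: H(X,Y) = 2.7559 bits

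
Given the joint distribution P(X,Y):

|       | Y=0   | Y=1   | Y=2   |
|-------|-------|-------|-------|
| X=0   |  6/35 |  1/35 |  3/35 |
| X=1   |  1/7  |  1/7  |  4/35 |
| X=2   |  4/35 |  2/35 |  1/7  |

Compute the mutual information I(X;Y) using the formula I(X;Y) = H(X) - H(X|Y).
0.0691 bits

I(X;Y) = H(X) - H(X|Y)

Marginal of X (row sums):
  P(X=0) = 6/35 + 1/35 + 3/35 = 2/7
  P(X=1) = 1/7 + 1/7 + 4/35 = 2/5
  P(X=2) = 4/35 + 2/35 + 1/7 = 11/35
H(X) = -[(2/7)·log₂(2/7) + (2/5)·log₂(2/5) + (11/35)·log₂(11/35)]
  = 0.51639 + 0.52877 + 0.52481 = 1.56997 bits

Marginal of Y (column sums):
  P(Y=0) = 6/35 + 1/7 + 4/35 = 3/7
  P(Y=1) = 1/35 + 1/7 + 2/35 = 8/35
  P(Y=2) = 3/35 + 4/35 + 1/7 = 12/35
H(X|Y) = Σ_y P(y)·H(X|Y=y):
  Y=0: P(Y=0) = 3/7, P(X|Y=0) = (2/5, 1/3, 4/15) → H(X|Y=0) = 1.56560
  Y=1: P(Y=1) = 8/35, P(X|Y=1) = (1/8, 5/8, 1/4) → H(X|Y=1) = 1.29879
  Y=2: P(Y=2) = 12/35, P(X|Y=2) = (1/4, 1/3, 5/12) → H(X|Y=2) = 1.55459
H(X|Y) = (3/7)·1.56560 + (8/35)·1.29879 + (12/35)·1.55459 = 1.50084 bits

I(X;Y) = H(X) - H(X|Y) = 1.56997 - 1.50084 = 0.0691 bits

Cross-check via I(X;Y) = H(X) + H(Y) - H(X,Y): computing H(Y) from the column sums and H(X,Y) from the 9 cells in the same way gives H(Y) = 1.54006 bits and H(X,Y) = 3.04089 bits, so
I(X;Y) = 1.56997 + 1.54006 - 3.04089 = 0.0691 bits ✓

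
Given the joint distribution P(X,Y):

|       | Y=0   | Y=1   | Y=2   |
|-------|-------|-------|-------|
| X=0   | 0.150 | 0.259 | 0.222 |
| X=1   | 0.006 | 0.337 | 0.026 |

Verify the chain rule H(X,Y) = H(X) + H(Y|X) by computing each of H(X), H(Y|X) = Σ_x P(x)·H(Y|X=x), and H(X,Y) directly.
H(X) = 0.9499 bits, H(Y|X) = 1.1575 bits, H(X,Y) = 2.1074 bits

Marginal of X (row sums):
  P(X=0) = 0.150 + 0.259 + 0.222 = 0.631
  P(X=1) = 0.006 + 0.337 + 0.026 = 0.369
H(X) = -[0.631·log₂(0.631) + 0.369·log₂(0.369)]
  = 0.419166 + 0.530735 = 0.9499 bits

H(Y|X) = Σ_x P(x)·H(Y|X=x):
  X=0: P(X=0) = 0.631, P(Y|X=0) = (150/631, 259/631, 222/631) → H(Y|X=0) = 1.550250
  X=1: P(X=1) = 0.369, P(Y|X=1) = (2/123, 337/369, 26/369) → H(Y|X=1) = 0.485805
H(Y|X) = 0.631·1.550250 + 0.369·0.485805 = 1.1575 bits

H(X,Y) = -Σ_{x,y} P(x,y) log₂ P(x,y). Per-cell terms -P(x,y)·log₂P(x,y):
  X=0: 0.410545, 0.504785, 0.482044
  X=1: 0.044285, 0.528813, 0.136899
Sum of the 6 terms: H(X,Y) = 2.1074 bits

Chain rule check:
  H(X) + H(Y|X) = 0.9499 + 1.1575 = 2.1074 bits
  H(X,Y) = 2.1074 bits
✓ Chain rule verified.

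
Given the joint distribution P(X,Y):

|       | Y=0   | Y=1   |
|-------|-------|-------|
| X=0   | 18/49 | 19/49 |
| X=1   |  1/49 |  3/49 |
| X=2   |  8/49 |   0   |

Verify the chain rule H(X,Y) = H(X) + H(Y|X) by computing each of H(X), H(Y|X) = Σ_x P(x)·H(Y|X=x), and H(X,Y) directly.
H(X) = 1.0280 bits, H(Y|X) = 0.8209 bits, H(X,Y) = 1.8489 bits

Marginal of X (row sums):
  P(X=0) = 18/49 + 19/49 = 37/49
  P(X=1) = 1/49 + 3/49 = 4/49
  P(X=2) = 8/49 + 0 = 8/49
H(X) = -[(37/49)·log₂(37/49) + (4/49)·log₂(4/49) + (8/49)·log₂(8/49)]
  = 0.30601 + 0.29508 + 0.42689 = 1.0280 bits

H(Y|X) = Σ_x P(x)·H(Y|X=x):
  X=0: P(X=0) = 37/49, P(Y|X=0) = (18/37, 19/37) → H(Y|X=0) = 0.99947
  X=1: P(X=1) = 4/49, P(Y|X=1) = (1/4, 3/4) → H(Y|X=1) = 0.81128
  X=2: P(X=2) = 8/49, P(Y|X=2) = (1, 0) → H(Y|X=2) = 0.00000
H(Y|X) = (37/49)·0.99947 + (4/49)·0.81128 + (8/49)·0.00000 = 0.8209 bits

H(X,Y) = -Σ_{x,y} P(x,y) log₂ P(x,y). Per-cell terms -P(x,y)·log₂P(x,y):
  X=0: 0.53074, 0.52998
  X=1: 0.11459, 0.24672
  X=2: 0.42689, 0.00000
  (cells with P = 0 contribute 0)
Sum of the 6 terms: H(X,Y) = 1.8489 bits

Chain rule check:
  H(X) + H(Y|X) = 1.0280 + 0.8209 = 1.8489 bits
  H(X,Y) = 1.8489 bits
✓ Chain rule verified.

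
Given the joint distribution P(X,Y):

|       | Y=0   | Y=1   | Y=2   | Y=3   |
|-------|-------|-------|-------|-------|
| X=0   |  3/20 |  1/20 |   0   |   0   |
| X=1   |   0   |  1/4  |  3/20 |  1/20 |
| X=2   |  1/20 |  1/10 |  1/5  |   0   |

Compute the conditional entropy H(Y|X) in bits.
1.2531 bits

H(Y|X) = H(X,Y) - H(X)

H(X,Y) = -Σ_{x,y} P(x,y) log₂ P(x,y). Per-cell terms -P(x,y)·log₂P(x,y):
  X=0: 0.41054, 0.21610, 0.00000, 0.00000
  X=1: 0.00000, 0.50000, 0.41054, 0.21610
  X=2: 0.21610, 0.33219, 0.46439, 0.00000
  (cells with P = 0 contribute 0)
Sum of the 12 terms: H(X,Y) = 2.7660 bits

Marginal of X (row sums):
  P(X=0) = 3/20 + 1/20 + 0 + 0 = 1/5
  P(X=1) = 0 + 1/4 + 3/20 + 1/20 = 9/20
  P(X=2) = 1/20 + 1/10 + 1/5 + 0 = 7/20
H(X) = -[(1/5)·log₂(1/5) + (9/20)·log₂(9/20) + (7/20)·log₂(7/20)]
  = 0.46439 + 0.51840 + 0.53010 = 1.5129 bits

H(Y|X) = H(X,Y) - H(X) = 2.7660 - 1.5129 = 1.2531 bits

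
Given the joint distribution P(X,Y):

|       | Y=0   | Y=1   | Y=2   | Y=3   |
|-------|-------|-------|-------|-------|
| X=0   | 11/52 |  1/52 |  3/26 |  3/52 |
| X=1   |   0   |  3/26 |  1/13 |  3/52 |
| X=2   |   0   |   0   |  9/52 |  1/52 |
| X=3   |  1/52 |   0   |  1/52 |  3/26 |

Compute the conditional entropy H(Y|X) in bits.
1.2873 bits

H(Y|X) = H(X,Y) - H(X)

H(X,Y) = -Σ_{x,y} P(x,y) log₂ P(x,y). Per-cell terms -P(x,y)·log₂P(x,y):
  X=0: 0.474059, 0.109624, 0.359478, 0.237431
  X=1: 0.000000, 0.359478, 0.284649, 0.237431
  X=2: 0.000000, 0.000000, 0.437974, 0.109624
  X=3: 0.109624, 0.000000, 0.109624, 0.359478
  (cells with P = 0 contribute 0)
Sum of the 16 terms: H(X,Y) = 3.18847 bits

Marginal of X (row sums):
  P(X=0) = 11/52 + 1/52 + 3/26 + 3/52 = 21/52
  P(X=1) = 0 + 3/26 + 1/13 + 3/52 = 1/4
  P(X=2) = 0 + 0 + 9/52 + 1/52 = 5/26
  P(X=3) = 1/52 + 0 + 1/52 + 3/26 = 2/13
H(X) = -[(21/52)·log₂(21/52) + (1/4)·log₂(1/4) + (5/26)·log₂(5/26) + (2/13)·log₂(2/13)]
  = 0.528280 + 0.500000 + 0.457406 + 0.415452 = 1.90114 bits

H(Y|X) = H(X,Y) - H(X) = 3.18847 - 1.90114 = 1.2873 bits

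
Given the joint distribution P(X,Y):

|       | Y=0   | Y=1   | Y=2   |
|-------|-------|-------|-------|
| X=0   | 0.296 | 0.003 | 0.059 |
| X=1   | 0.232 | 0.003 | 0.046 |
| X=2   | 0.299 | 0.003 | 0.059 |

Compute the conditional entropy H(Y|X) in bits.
0.7155 bits

H(Y|X) = H(X,Y) - H(X)

H(X,Y) = -Σ_{x,y} P(x,y) log₂ P(x,y). Per-cell terms -P(x,y)·log₂P(x,y):
  X=0: 0.5198740, 0.0251425, 0.2409053
  X=1: 0.4890104, 0.0251425, 0.2043422
  X=2: 0.5207930, 0.0251425, 0.2409053
Sum of the 9 terms: H(X,Y) = 2.291258 bits

Marginal of X (row sums):
  P(X=0) = 0.296 + 0.003 + 0.059 = 0.358
  P(X=1) = 0.232 + 0.003 + 0.046 = 0.281
  P(X=2) = 0.299 + 0.003 + 0.059 = 0.361
H(X) = -[0.358·log₂(0.358) + 0.281·log₂(0.281) + 0.361·log₂(0.361)]
  = 0.5305447 + 0.5146116 + 0.5306445 = 1.575801 bits

H(Y|X) = H(X,Y) - H(X) = 2.291258 - 1.575801 = 0.7155 bits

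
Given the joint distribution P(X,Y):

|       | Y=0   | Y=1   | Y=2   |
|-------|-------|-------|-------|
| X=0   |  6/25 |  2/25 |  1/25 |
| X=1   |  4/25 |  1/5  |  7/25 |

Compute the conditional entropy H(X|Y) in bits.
0.8040 bits

H(X|Y) = H(X,Y) - H(Y)

H(X,Y) = -Σ_{x,y} P(x,y) log₂ P(x,y). Per-cell terms -P(x,y)·log₂P(x,y):
  X=0: 0.4941, 0.2915, 0.1858
  X=1: 0.4230, 0.4644, 0.5142
Sum of the 6 terms: H(X,Y) = 2.3730 bits

Marginal of Y (column sums):
  P(Y=0) = 6/25 + 4/25 = 2/5
  P(Y=1) = 2/25 + 1/5 = 7/25
  P(Y=2) = 1/25 + 7/25 = 8/25
H(Y) = -[(2/5)·log₂(2/5) + (7/25)·log₂(7/25) + (8/25)·log₂(8/25)]
  = 0.5288 + 0.5142 + 0.5260 = 1.5690 bits

H(X|Y) = H(X,Y) - H(Y) = 2.3730 - 1.5690 = 0.8040 bits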